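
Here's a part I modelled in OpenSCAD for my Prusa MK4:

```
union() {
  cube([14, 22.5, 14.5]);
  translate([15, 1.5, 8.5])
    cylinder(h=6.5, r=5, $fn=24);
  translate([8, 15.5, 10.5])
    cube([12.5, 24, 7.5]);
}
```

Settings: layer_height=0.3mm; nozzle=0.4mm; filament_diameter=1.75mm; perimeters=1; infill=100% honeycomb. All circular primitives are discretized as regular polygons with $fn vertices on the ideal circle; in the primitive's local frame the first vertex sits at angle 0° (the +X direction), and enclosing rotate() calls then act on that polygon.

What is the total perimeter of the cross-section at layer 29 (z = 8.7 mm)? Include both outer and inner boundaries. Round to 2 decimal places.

85.86 mm

At z = 8.7 mm: the cube is present — its section is the full 14×22.5 rectangle (perimeter 73.00 mm); the r=5 cylinder at (15, 1.5) contributes a regular 24-gon of circumradius 5 (perimeter = 2·24·5.000·sin(180°/24) = 31.33 mm); the cube at (8, 15.5) is not intersected at this z (z outside [10.5, 18]); Merging all regions: the regions partially overlap (shared area 20.32 mm²), so the edge portions inside another operand are dropped and the merged outline is re-measured after clipping — boundary = 85.86 mm. Overall, the cross-section is a single solid region. Total boundary length (outer) = 85.86 mm.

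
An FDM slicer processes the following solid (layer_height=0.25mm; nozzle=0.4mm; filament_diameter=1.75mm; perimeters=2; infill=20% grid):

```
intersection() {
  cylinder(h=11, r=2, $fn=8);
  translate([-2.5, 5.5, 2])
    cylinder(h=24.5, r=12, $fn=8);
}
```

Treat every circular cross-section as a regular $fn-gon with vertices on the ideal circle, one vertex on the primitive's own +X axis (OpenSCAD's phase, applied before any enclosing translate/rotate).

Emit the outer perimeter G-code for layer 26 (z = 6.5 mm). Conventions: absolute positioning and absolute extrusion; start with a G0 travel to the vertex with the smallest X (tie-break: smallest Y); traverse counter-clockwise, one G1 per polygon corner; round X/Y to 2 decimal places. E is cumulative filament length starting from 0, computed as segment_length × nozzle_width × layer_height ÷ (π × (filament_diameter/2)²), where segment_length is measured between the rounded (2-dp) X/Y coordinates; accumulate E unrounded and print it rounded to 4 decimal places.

G0 X-2.00 Y0.00 Z6.50
G1 X-1.41 Y-1.41 E0.0635
G1 X0.00 Y-2.00 E0.1271
G1 X1.41 Y-1.41 E0.1906
G1 X2.00 Y0.00 E0.2542
G1 X1.41 Y1.41 E0.3177
G1 X0.00 Y2.00 E0.3813
G1 X-1.41 Y1.41 E0.4448
G1 X-2.00 Y0.00 E0.5084

At z = 6.5 mm: the r=2 cylinder gives a regular 8-gon of circumradius 2 (constant along its height); the r=12 cylinder at (-2.5, 5.5) gives a regular 8-gon of circumradius 12 (constant along its height); After intersecting: the r=2 cylinder lies inside the r=12 cylinder at (-2.5, 5.5), so it is kept whole — 1 connected region. The outline is a single polygon with 8 vertices. Extrusion per mm of travel: 0.4 × 0.25 / (π × 0.875²) = 0.041575. Accumulating E over each segment gives final E = 0.5084.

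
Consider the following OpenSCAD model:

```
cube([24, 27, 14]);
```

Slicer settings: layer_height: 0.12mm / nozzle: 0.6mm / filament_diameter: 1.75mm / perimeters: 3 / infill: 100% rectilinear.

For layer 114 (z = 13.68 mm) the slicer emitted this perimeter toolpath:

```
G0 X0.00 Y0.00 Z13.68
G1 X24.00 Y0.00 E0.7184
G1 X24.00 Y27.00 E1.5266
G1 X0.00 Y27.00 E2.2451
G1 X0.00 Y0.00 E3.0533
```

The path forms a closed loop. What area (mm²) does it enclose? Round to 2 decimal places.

Apply the shoelace formula to the sequence of (X, Y) vertices; enclosed area = 648.00 mm².

648.00 mm²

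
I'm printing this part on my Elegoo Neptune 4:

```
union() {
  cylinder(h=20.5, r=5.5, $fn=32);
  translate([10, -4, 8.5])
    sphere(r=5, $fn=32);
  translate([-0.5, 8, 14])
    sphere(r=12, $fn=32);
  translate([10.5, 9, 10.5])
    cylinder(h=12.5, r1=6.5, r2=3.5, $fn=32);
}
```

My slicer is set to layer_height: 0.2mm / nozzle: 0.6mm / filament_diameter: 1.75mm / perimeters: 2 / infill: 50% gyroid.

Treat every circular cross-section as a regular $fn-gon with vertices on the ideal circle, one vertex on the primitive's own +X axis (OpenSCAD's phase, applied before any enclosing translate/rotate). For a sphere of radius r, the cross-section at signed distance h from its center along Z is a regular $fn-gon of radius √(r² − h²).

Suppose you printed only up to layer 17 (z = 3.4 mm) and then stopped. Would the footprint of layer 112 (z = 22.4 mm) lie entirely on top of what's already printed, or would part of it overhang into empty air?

Compare the two slices. At z = 3.4: the r=5.5 cylinder contributes a regular 32-gon of circumradius 5.5 (area = (32/2)·5.500²·sin(360°/32) = 94.42 mm²); the sphere at (10, -4) is not intersected at this z (|z−center|=5.100 > r=5); the r=12 sphere at (-0.5, 8) slices to a regular 32-gon of circumradius 5.625 (√(r²−h²) with h=10.6 from center) (area = (32/2)·5.625²·sin(360°/32) = 98.76 mm²); the cone at (10.5, 9) is not intersected at this z (z outside [10.5, 23]); Taking the union: the regions partially overlap — summed areas 193.19 mm² minus the doubly-counted overlap 16.20 mm² gives 176.99 mm² — area = 176.99 mm². At z = 22.4: the cylinder is absent (z outside [0, 20.5]); the sphere at (10, -4) is absent (|z−center|=13.900 > r=5); the r=12 sphere at (-0.5, 8) slices to a regular 32-gon of circumradius 8.570 (√(r²−h²) with h=8.4 from center) (area = (32/2)·8.570²·sin(360°/32) = 229.24 mm²); the cone at (10.5, 9) contributes a regular 32-gon of circumradius 3.644 (interpolated between r1=6.5 and r2=3.5 at t=0.952) (area = (32/2)·3.644²·sin(360°/32) = 41.45 mm²); Taking the union: the regions partially overlap — summed areas 270.69 mm² minus the doubly-counted overlap 3.51 mm² gives 267.18 mm² — area = 267.18 mm². Checking containment: at z = 22.4 the cross-section extends beyond the z = 3.4 cross-section by about 138.36 mm².

part overhangs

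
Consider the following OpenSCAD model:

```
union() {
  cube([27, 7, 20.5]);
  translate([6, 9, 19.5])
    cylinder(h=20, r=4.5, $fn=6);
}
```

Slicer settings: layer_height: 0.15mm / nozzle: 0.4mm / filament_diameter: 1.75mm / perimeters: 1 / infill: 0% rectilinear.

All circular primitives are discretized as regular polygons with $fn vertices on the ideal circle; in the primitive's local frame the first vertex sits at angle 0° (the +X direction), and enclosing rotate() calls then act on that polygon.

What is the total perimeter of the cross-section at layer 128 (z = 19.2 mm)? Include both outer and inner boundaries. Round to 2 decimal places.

At z = 19.2 mm: the cube is present — its section is the full 27×7 rectangle (perimeter 68.00 mm); the cylinder at (6, 9) is not intersected at this z (z outside [19.5, 39.5]); Taking the union: only the 27×7 cube is present, so the union is just that shape — boundary = 68.00 mm. Overall, the cross-section is a single solid region. Total boundary length (outer) = 68.00 mm.

68.00 mm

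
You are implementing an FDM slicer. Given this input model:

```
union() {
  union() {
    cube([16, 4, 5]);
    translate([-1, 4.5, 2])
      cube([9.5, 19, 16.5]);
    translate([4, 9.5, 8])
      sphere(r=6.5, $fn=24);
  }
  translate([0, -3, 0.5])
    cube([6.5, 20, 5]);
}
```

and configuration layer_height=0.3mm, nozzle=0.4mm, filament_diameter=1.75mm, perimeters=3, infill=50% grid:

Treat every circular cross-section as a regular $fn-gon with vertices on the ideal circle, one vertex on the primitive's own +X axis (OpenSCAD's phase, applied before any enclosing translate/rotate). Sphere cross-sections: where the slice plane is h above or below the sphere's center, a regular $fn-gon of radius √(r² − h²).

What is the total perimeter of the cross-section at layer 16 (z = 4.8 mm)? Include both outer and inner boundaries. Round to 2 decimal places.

At z = 4.8 mm: the cube is present — its section is the full 16×4 rectangle (perimeter 40.00 mm); the 9.5×19 cube at (-1, 4.5) contributes its full rectangle (perimeter 57.00 mm); the r=6.5 sphere at (4, 9.5) contributes a regular 24-gon of circumradius √(6.5²−3.2²) = 5.658 (perimeter = 2·24·5.658·sin(180°/24) = 35.45 mm); Merging all regions: the regions partially overlap (shared area 90.10 mm²), so the edge portions inside another operand are dropped and the merged outline is re-measured after clipping — boundary = 93.13 mm; the cube at (0, -3) (footprint 6.5×20) is included at this height (perimeter 53.00 mm); Taking the union: the regions partially overlap (shared area 109.23 mm²), so the edge portions inside another operand are dropped and the merged outline is re-measured after clipping — boundary = 91.70 mm. Overall, the cross-section is a single solid region. Total boundary length (outer) = 91.70 mm.

91.70 mm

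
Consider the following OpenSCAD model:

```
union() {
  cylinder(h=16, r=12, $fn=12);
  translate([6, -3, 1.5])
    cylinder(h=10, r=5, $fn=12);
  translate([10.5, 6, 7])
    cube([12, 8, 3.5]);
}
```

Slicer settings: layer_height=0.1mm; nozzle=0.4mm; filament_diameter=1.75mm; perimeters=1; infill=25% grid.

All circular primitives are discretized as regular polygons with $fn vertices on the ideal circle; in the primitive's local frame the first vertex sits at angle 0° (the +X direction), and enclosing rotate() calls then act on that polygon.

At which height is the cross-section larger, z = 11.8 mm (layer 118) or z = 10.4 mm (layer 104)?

layer 104 (z = 10.4 mm)

Layer 118 (z = 11.8): the r=12 cylinder gives a regular 12-gon of circumradius 12 (constant along its height) (area = (12/2)·12.000²·sin(360°/12) = 432.00 mm²); the cylinder at (6, -3) is not intersected at this z (z outside [1.5, 11.5]); the cube at (10.5, 6) does not reach this height (z outside [7, 10.5]); Merging all regions: only the r=12 cylinder is present, so the union is just that shape — area = 432.00 mm². So its area = 432.00 mm². Layer 104 (z = 10.4): the r=12 cylinder gives a regular 12-gon of circumradius 12 (constant along its height) (area = (12/2)·12.000²·sin(360°/12) = 432.00 mm²); the r=5 cylinder at (6, -3) contributes a regular 12-gon of circumradius 5 (area = (12/2)·5.000²·sin(360°/12) = 75.00 mm²); the cube at (10.5, 6) (footprint 12×8) is included at this height (area 96.00 mm²); Combining (union): the regions partially overlap — summed areas 603.00 mm² minus the doubly-counted overlap 75.00 mm² gives 528.00 mm² — area = 528.00 mm². So its area = 528.00 mm². Layer 104 is larger (528.00 vs 432.00 mm²).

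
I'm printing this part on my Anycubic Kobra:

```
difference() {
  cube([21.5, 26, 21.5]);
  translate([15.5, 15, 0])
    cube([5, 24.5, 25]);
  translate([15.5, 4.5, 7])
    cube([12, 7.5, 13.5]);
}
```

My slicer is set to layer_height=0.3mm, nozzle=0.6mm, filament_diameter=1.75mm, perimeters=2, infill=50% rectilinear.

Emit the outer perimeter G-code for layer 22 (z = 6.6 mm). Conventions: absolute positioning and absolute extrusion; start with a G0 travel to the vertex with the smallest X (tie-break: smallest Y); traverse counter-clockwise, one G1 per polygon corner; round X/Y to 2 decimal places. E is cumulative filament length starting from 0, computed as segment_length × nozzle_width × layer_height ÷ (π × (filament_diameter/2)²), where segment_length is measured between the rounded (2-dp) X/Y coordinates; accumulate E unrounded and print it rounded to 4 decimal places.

At z = 6.6 mm: the cube is present — its section is the full 21.5×26 rectangle; the cube at (15.5, 15) (footprint 5×24.5) is included at this height; the cube at (15.5, 4.5) is absent (z outside [7, 20.5]); Subtracting the remaining from the first: starting from the 21.5×26 cube, the 5×24.5 cube at (15.5, 15) partially overlaps it — only the 55.00 mm² overlap (of its 122.50 mm²) is removed, clipping the outline — 1 connected region. The outline is a single polygon with 8 vertices. Extrusion per mm of travel: 0.6 × 0.3 / (π × 0.875²) = 0.074835. Accumulating E over each segment gives final E = 8.7557.

G0 X0.00 Y0.00 Z6.60
G1 X21.50 Y0.00 E1.6090
G1 X21.50 Y26.00 E3.5547
G1 X20.50 Y26.00 E3.6295
G1 X20.50 Y15.00 E4.4527
G1 X15.50 Y15.00 E4.8269
G1 X15.50 Y26.00 E5.6501
G1 X0.00 Y26.00 E6.8100
G1 X0.00 Y0.00 E8.7557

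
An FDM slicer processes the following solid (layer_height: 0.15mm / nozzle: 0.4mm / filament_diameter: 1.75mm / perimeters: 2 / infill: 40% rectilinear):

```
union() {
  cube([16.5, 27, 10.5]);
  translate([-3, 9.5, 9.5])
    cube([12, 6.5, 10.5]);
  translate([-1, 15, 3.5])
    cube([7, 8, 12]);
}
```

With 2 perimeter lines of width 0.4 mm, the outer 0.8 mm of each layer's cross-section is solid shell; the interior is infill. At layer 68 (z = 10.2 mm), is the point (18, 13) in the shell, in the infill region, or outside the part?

outside

At z = 10.2 mm: the 16.5×27 cube contributes its full rectangle; the 12×6.5 cube at (-3, 9.5) contributes its full rectangle; the cube at (-1, 15) (footprint 7×8) is included at this height; Taking the union: the regions partially overlap (shared area 107.50 mm²), so overlapping operands fuse into one piece — 1 connected region. Overall, the cross-section is a single solid region. The nearest boundary edge runs (16.50, 27.00)→(16.50, 0.00); distance from the point to it = 1.50 mm. The point is not inside any of the regions above, so it lies outside the cross-section (1.50 mm from the nearest boundary).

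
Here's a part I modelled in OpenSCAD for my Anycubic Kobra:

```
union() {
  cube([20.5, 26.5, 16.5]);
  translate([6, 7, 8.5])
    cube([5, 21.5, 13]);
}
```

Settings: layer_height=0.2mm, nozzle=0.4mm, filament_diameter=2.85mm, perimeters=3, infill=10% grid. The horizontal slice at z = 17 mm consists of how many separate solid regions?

At z = 17 mm: the cube is not intersected at this z (z outside [0, 16.5]); the cube at (6, 7) (footprint 5×21.5) is included at this height; Combining (union): only the 5×21.5 cube at (6, 7) is present, so the union is just that shape — 1 connected region. The result has 1 disconnected region.

1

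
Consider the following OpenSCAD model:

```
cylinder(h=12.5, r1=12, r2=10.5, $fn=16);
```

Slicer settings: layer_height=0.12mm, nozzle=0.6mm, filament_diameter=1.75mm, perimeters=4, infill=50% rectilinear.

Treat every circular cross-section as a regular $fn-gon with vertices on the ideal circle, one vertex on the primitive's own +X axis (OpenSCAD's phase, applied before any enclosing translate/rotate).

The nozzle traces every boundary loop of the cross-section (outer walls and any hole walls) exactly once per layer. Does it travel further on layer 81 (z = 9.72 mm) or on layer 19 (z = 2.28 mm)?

Layer 81 (z = 9.72): the cone contributes a regular 16-gon of circumradius 10.834 (interpolated between r1=12 and r2=10.5 at t=0.778) (perimeter = 2·16·10.834·sin(180°/16) = 67.63 mm). So its perimeter = 67.63 mm. Layer 19 (z = 2.28): the cone: at t=0.182 of its height the radius interpolates to r₁+(r₂−r₁)t = 11.726, giving a regular 16-gon of that circumradius (perimeter = 2·16·11.726·sin(180°/16) = 73.21 mm). So its perimeter = 73.21 mm. Layer 19 is larger (73.21 vs 67.63 mm).

layer 19 (z = 2.28 mm)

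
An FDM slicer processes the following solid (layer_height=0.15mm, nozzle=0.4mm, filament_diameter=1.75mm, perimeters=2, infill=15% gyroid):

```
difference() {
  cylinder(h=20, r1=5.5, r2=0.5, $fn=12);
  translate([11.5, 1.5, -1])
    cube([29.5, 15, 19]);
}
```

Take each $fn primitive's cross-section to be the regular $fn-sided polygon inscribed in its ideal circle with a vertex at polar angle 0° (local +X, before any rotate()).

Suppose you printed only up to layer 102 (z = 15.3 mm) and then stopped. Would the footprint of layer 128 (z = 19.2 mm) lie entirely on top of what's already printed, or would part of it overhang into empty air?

entirely on top

Compare the two slices. At z = 15.3: the cone: at t=0.765 of its height the radius interpolates to r₁+(r₂−r₁)t = 1.675, giving a regular 12-gon of that circumradius (area = (12/2)·1.675²·sin(360°/12) = 8.42 mm²); the cube at (11.5, 1.5) (footprint 29.5×15) is included at this height (area 442.50 mm²); After the difference (first − rest): starting from the cone (8.42 mm²), the 29.5×15 cube at (11.5, 1.5) misses the remaining region (no effect) — area = 8.42 mm². At z = 19.2: the cone: at t=0.960 of its height the radius interpolates to r₁+(r₂−r₁)t = 0.700, giving a regular 12-gon of that circumradius (area = (12/2)·0.700²·sin(360°/12) = 1.47 mm²); the cube at (11.5, 1.5) is absent (z outside [-1, 18]); Taking the first minus the rest: none of the subtracted shapes is present at this height, so the cone is unchanged — area = 1.47 mm². Checking containment: the cross-section at z = 19.2 is a subset of the cross-section at z = 15.3.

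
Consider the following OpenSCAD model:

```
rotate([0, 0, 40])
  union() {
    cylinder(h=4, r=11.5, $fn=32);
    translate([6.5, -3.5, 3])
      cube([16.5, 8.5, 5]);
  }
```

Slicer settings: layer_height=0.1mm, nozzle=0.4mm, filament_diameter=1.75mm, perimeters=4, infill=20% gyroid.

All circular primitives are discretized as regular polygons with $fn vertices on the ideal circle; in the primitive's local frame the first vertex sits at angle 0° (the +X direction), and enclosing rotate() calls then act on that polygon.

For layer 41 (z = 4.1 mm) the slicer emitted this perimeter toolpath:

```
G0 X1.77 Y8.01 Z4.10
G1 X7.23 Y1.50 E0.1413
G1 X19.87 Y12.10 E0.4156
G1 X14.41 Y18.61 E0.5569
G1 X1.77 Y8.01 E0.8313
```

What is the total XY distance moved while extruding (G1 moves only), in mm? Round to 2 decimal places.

Sum the Euclidean lengths of each G1 segment: total = 49.99 mm.

49.99 mm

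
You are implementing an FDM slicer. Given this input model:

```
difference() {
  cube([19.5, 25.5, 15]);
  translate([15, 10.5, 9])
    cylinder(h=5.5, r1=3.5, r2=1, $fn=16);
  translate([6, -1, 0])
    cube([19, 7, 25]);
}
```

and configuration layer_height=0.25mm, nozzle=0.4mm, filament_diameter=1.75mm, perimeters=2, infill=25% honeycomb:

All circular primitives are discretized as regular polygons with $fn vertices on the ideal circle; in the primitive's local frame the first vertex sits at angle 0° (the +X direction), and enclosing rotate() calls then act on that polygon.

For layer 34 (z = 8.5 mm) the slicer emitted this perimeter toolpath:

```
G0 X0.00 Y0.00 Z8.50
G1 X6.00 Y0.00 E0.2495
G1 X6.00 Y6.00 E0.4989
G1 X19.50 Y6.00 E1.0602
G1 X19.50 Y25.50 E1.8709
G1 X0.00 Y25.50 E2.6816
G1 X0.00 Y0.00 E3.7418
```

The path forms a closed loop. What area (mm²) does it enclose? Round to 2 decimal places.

Apply the shoelace formula to the sequence of (X, Y) vertices; enclosed area = 416.25 mm².

416.25 mm²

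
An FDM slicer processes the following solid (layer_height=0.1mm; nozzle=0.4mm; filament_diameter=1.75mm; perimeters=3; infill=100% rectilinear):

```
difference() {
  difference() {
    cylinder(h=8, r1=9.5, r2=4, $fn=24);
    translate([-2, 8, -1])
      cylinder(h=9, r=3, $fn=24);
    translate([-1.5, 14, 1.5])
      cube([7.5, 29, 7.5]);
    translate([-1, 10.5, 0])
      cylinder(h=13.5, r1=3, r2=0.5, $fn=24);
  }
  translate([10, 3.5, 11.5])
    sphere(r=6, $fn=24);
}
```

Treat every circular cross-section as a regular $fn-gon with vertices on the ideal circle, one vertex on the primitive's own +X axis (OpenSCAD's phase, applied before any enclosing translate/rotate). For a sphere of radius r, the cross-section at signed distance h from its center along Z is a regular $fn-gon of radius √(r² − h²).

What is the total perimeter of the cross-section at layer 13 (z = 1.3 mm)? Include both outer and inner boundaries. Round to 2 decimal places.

56.74 mm

At z = 1.3 mm: the cone: at t=0.163 of its height the radius interpolates to r₁+(r₂−r₁)t = 8.606, giving a regular 24-gon of that circumradius (perimeter = 2·24·8.606·sin(180°/24) = 53.92 mm); the cylinder at (-2, 8): section is a regular 24-gon, circumradius r=3 (perimeter = 2·24·3.000·sin(180°/24) = 18.80 mm); the cube at (-1.5, 14) is absent (z outside [1.5, 9]); the cone at (-1, 10.5) contributes a regular 24-gon of circumradius 2.759 (interpolated between r1=3 and r2=0.5 at t=0.096) (perimeter = 2·24·2.759·sin(180°/24) = 17.29 mm); Subtracting the remaining from the first: starting from the cone, the r=3 cylinder at (-2, 8) partially overlaps it — only the 14.79 mm² overlap (of its 27.95 mm²) is removed, clipping the outline; the cone at (-1, 10.5) misses the remaining region (no effect) — boundary = 56.74 mm; the sphere at (10, 3.5) is not intersected at this z (|z−center|=10.200 > r=6); After the difference (first − rest): none of the subtracted shapes is present at this height, so the result so far is unchanged — boundary = 56.74 mm. Overall, the cross-section is a single solid region. Total boundary length (outer) = 56.74 mm.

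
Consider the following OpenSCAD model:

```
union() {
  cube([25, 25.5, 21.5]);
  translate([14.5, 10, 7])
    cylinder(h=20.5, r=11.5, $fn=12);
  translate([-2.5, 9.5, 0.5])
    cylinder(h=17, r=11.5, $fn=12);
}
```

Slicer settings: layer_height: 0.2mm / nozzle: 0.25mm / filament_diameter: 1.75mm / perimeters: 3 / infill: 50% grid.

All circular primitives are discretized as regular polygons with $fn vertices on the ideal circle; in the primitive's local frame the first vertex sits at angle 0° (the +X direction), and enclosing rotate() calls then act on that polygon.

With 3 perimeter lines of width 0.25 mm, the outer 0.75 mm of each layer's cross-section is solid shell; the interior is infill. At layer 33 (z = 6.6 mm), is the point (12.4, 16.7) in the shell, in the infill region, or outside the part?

infill

At z = 6.6 mm: the 25×25.5 cube contributes its full rectangle; the cylinder at (14.5, 10) does not reach this height (z outside [7, 27.5]); the cylinder at (-2.5, 9.5): section is a regular 12-gon, circumradius r=11.5; Taking the union: the regions partially overlap (shared area 139.54 mm²), so overlapping operands fuse into one piece — 1 connected region. Overall, the cross-section is a single solid region. The nearest boundary edge runs (0.00, 25.50)→(25.00, 25.50); distance from the point to it = 8.80 mm. The point is inside the cross-section and 8.80 mm from the nearest boundary — more than the 0.75 mm shell width (3 × 0.25), so it's in the infill interior.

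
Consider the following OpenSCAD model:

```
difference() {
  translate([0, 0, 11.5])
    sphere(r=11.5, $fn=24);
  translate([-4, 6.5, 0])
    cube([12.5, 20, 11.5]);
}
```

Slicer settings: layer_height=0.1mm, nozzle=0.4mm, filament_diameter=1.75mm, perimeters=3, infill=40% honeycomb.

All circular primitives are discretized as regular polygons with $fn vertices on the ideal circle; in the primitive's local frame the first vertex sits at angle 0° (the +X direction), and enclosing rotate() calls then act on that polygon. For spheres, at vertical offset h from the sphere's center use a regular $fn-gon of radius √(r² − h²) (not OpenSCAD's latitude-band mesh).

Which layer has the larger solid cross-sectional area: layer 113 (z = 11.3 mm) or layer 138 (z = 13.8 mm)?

Layer 113 (z = 11.3): the r=11.5 sphere slices to a regular 24-gon of circumradius 11.498 (√(r²−h²) with h=0.2 from center) (area = (24/2)·11.498²·sin(360°/24) = 410.62 mm²); the cube at (-4, 6.5) is present — its section is the full 12.5×20 rectangle (area 250.00 mm²); Subtracting the remaining from the first: starting from the r=11.5 sphere (410.62 mm²), the 12.5×20 cube at (-4, 6.5) partially overlaps it — only the 50.84 mm² overlap (of its 250.00 mm²) is removed, clipping the outline — area = 359.78 mm². So its area = 359.78 mm². Layer 138 (z = 13.8): the sphere: section is a regular 24-gon, circumradius = √(r²−h²) = √(11.5²−2.3²) = 11.268 (area = (24/2)·11.268²·sin(360°/24) = 394.32 mm²); the cube at (-4, 6.5) does not reach this height (z outside [0, 11.5]); Subtracting the remaining from the first: none of the subtracted shapes is present at this height, so the r=11.5 sphere is unchanged — area = 394.32 mm². So its area = 394.32 mm². Layer 138 is larger (394.32 vs 359.78 mm²).

layer 138 (z = 13.8 mm)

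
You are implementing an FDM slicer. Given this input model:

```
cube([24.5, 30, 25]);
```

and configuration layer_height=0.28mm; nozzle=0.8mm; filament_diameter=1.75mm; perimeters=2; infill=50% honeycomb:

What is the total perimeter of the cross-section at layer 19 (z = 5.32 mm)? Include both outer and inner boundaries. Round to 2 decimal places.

109.00 mm

At z = 5.32 mm: the cube is present — its section is the full 24.5×30 rectangle (perimeter 109.00 mm). Overall, the cross-section is a single solid region. Total boundary length (outer) = 109.00 mm.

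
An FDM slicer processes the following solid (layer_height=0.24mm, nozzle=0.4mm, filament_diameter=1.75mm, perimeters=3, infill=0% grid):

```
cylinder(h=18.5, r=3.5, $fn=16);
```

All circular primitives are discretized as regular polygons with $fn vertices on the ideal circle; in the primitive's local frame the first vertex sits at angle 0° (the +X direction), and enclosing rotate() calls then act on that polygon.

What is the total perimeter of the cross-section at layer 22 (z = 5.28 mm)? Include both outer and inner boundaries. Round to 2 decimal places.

At z = 5.28 mm: the r=3.5 cylinder gives a regular 16-gon of circumradius 3.5 (constant along its height) (perimeter = 2·16·3.500·sin(180°/16) = 21.85 mm). Overall, the cross-section is a single solid region. Total boundary length (outer) = 21.85 mm.

21.85 mm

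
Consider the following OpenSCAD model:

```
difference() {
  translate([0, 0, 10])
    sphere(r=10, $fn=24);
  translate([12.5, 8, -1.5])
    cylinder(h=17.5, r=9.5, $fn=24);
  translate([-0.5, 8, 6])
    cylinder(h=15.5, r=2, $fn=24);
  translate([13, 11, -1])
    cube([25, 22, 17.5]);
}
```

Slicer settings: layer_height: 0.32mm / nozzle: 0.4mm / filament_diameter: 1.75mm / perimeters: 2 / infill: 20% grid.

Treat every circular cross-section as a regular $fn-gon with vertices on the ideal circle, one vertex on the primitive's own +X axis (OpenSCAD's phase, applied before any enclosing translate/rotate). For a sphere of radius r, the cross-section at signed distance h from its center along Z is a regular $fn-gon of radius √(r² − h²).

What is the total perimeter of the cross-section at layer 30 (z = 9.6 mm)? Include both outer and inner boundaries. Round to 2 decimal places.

73.08 mm

At z = 9.6 mm: the sphere: section is a regular 24-gon, circumradius = √(r²−h²) = √(10²−0.4²) = 9.992 (perimeter = 2·24·9.992·sin(180°/24) = 62.60 mm); the r=9.5 cylinder at (12.5, 8) contributes a regular 24-gon of circumradius 9.5 (perimeter = 2·24·9.500·sin(180°/24) = 59.52 mm); the r=2 cylinder at (-0.5, 8) contributes a regular 24-gon of circumradius 2 (perimeter = 2·24·2.000·sin(180°/24) = 12.53 mm); the cube at (13, 11) is present — its section is the full 25×22 rectangle (perimeter 94.00 mm); Taking the first minus the rest: starting from the r=10 sphere, the r=9.5 cylinder at (12.5, 8) partially overlaps it — only the 38.67 mm² overlap (of its 280.30 mm²) is removed, clipping the outline; the r=2 cylinder at (-0.5, 8) partially overlaps it — only the 12.37 mm² overlap (of its 12.42 mm²) is removed, clipping the outline; the 25×22 cube at (13, 11) misses the remaining region (no effect) — boundary = 73.08 mm. Overall, the cross-section is a single solid region. Total boundary length (outer) = 73.08 mm.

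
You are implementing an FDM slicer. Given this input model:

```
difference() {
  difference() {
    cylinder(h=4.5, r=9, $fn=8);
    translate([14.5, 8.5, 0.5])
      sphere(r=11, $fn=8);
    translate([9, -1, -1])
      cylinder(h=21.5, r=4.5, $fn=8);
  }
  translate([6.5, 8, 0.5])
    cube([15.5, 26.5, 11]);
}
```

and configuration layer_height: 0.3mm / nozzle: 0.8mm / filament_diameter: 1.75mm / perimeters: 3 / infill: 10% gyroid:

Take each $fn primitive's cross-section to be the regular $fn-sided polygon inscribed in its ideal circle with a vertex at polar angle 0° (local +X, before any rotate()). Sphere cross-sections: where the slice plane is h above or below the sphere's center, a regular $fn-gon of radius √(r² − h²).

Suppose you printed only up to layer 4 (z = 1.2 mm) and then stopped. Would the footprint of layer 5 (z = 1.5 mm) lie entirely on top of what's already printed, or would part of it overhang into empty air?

Compare the two slices. At z = 1.2: the r=9 cylinder gives a regular 8-gon of circumradius 9 (constant along its height) (area = (8/2)·9.000²·sin(360°/8) = 229.10 mm²); the r=11 sphere at (14.5, 8.5) slices to a regular 8-gon of circumradius 10.978 (√(r²−h²) with h=0.7 from center) (area = (8/2)·10.978²·sin(360°/8) = 340.85 mm²); the cylinder at (9, -1): section is a regular 8-gon, circumradius r=4.5 (area = (8/2)·4.500²·sin(360°/8) = 57.28 mm²); Taking the first minus the rest: starting from the r=9 cylinder (229.10 mm²), the r=11 sphere at (14.5, 8.5) partially overlaps it — only the 12.91 mm² overlap (of its 340.85 mm²) is removed, clipping the outline; the r=4.5 cylinder at (9, -1) partially overlaps it — only the 16.46 mm² overlap (of its 57.28 mm²) is removed, clipping the outline — area = 199.74 mm²; the 15.5×26.5 cube at (6.5, 8) contributes its full rectangle (area 410.75 mm²); Taking the first minus the rest: starting from the result so far (199.74 mm²), the 15.5×26.5 cube at (6.5, 8) misses the remaining region (no effect) — area = 199.74 mm². At z = 1.5: the r=9 cylinder contributes a regular 8-gon of circumradius 9 (area = (8/2)·9.000²·sin(360°/8) = 229.10 mm²); the r=11 sphere at (14.5, 8.5) contributes a regular 8-gon of circumradius √(11²−1²) = 10.954 (area = (8/2)·10.954²·sin(360°/8) = 339.41 mm²); the r=4.5 cylinder at (9, -1) gives a regular 8-gon of circumradius 4.5 (constant along its height) (area = (8/2)·4.500²·sin(360°/8) = 57.28 mm²); Taking the first minus the rest: starting from the r=9 cylinder (229.10 mm²), the r=11 sphere at (14.5, 8.5) partially overlaps it — only the 12.70 mm² overlap (of its 339.41 mm²) is removed, clipping the outline; the r=4.5 cylinder at (9, -1) partially overlaps it — only the 16.55 mm² overlap (of its 57.28 mm²) is removed, clipping the outline — area = 199.85 mm²; the 15.5×26.5 cube at (6.5, 8) contributes its full rectangle (area 410.75 mm²); Taking the first minus the rest: starting from that combined region (199.85 mm²), the 15.5×26.5 cube at (6.5, 8) misses the remaining region (no effect) — area = 199.85 mm². Checking containment: the cross-section at z = 1.5 is a subset of the cross-section at z = 1.2.

entirely on top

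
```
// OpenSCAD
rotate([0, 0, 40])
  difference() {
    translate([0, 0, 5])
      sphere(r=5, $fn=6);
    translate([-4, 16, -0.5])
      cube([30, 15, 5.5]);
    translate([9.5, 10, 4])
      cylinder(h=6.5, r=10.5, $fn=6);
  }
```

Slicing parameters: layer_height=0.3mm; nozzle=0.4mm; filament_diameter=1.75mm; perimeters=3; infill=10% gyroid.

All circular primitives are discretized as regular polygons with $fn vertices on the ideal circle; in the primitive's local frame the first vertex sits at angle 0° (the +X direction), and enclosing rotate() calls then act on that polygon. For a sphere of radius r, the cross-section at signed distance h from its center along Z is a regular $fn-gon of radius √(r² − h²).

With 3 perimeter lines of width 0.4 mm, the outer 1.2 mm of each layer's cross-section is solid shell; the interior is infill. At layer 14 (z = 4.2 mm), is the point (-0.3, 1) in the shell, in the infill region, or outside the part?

infill

At z = 4.2 mm: the r=5 sphere contributes a regular 6-gon of circumradius √(5²−0.8²) = 4.936; the cube at (-4, 16) (footprint 30×15) is included at this height; the r=10.5 cylinder at (9.5, 10) contributes a regular 6-gon of circumradius 10.5; Taking the first minus the rest: starting from the r=5 sphere, the 30×15 cube at (-4, 16) misses the remaining region (no effect); the r=10.5 cylinder at (9.5, 10) partially overlaps it — only the 0.55 mm² overlap (of its 286.44 mm²) is removed, clipping the outline — 1 connected region; (rotated 40° about Z; rotation is an isometry so areas/perimeters/island counts are preserved). Overall, the cross-section is a single solid region. Undo the 40° rotation: the query point maps to (0.413, 0.959) in the un-rotated model frame. The nearest boundary edge runs (2.31, 4.27)→(4.25, 0.91); distance from the point to it = 3.30 mm. The point is inside the cross-section and 3.30 mm from the nearest boundary — more than the 1.2 mm shell width (3 × 0.4), so it's in the infill interior.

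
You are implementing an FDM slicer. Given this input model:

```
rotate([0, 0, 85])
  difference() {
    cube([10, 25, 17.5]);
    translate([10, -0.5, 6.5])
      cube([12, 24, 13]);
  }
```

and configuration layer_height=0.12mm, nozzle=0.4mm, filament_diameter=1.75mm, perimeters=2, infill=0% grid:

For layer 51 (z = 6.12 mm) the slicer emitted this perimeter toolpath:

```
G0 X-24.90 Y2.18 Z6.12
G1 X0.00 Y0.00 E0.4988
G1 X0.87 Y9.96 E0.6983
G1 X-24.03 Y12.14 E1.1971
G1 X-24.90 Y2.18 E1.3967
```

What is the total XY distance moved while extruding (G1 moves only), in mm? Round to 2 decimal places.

69.99 mm

Sum the Euclidean lengths of each G1 segment: total = 69.99 mm.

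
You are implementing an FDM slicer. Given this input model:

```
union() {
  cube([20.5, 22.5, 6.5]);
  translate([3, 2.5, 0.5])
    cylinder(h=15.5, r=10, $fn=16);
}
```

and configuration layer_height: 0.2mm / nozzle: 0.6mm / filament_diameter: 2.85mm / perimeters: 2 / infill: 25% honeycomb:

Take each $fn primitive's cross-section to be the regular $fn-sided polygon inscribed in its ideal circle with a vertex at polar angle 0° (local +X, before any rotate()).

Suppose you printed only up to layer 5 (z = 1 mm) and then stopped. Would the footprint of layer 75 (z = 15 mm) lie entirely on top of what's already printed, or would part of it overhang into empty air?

Compare the two slices. At z = 1: the 20.5×22.5 cube contributes its full rectangle (area 461.25 mm²); the r=10 cylinder at (3, 2.5) gives a regular 16-gon of circumradius 10 (constant along its height) (area = (16/2)·10.000²·sin(360°/16) = 306.15 mm²); Merging all regions: the regions partially overlap — summed areas 767.40 mm² minus the doubly-counted overlap 137.52 mm² gives 629.88 mm² — area = 629.88 mm². At z = 15: the cube is absent (z outside [0, 6.5]); the cylinder at (3, 2.5): section is a regular 16-gon, circumradius r=10 (area = (16/2)·10.000²·sin(360°/16) = 306.15 mm²); Taking the union: only the r=10 cylinder at (3, 2.5) is present, so the union is just that shape — area = 306.15 mm². Checking containment: the cross-section at z = 15 is a subset of the cross-section at z = 1.

entirely on top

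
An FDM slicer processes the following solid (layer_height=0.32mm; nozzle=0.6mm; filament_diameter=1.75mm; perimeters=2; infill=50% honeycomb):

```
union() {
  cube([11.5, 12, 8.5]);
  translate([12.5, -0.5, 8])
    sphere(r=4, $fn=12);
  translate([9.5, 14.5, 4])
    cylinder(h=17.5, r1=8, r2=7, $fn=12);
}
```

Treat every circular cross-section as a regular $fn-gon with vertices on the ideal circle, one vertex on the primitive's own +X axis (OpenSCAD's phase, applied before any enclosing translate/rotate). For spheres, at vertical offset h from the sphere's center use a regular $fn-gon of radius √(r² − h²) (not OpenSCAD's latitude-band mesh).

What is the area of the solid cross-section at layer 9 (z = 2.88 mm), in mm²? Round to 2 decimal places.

At z = 2.88 mm: the cube is present — its section is the full 11.5×12 rectangle (area 138.00 mm²); the sphere at (12.5, -0.5) does not reach this height (|z−center|=5.120 > r=4); the cone at (9.5, 14.5) does not reach this height (z outside [4, 21.5]); Merging all regions: only the 11.5×12 cube is present, so the union is just that shape — area = 138.00 mm². Overall, the cross-section is a single solid region. Net area = 138.00 mm².

138.00 mm²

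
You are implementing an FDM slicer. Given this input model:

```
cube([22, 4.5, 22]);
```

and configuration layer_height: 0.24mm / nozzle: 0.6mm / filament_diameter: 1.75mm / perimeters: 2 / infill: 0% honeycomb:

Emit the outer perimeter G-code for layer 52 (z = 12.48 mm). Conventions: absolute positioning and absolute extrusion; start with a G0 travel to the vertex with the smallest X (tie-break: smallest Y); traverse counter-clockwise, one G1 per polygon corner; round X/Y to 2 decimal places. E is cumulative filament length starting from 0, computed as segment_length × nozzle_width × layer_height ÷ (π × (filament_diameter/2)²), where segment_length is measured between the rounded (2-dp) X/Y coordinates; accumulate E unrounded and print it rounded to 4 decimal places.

At z = 12.48 mm: the cube (footprint 22×4.5) is included at this height. The outline is a single polygon with 4 vertices. Extrusion per mm of travel: 0.6 × 0.24 / (π × 0.875²) = 0.059868. Accumulating E over each segment gives final E = 3.1730.

G0 X0.00 Y0.00 Z12.48
G1 X22.00 Y0.00 E1.3171
G1 X22.00 Y4.50 E1.5865
G1 X0.00 Y4.50 E2.9036
G1 X0.00 Y0.00 E3.1730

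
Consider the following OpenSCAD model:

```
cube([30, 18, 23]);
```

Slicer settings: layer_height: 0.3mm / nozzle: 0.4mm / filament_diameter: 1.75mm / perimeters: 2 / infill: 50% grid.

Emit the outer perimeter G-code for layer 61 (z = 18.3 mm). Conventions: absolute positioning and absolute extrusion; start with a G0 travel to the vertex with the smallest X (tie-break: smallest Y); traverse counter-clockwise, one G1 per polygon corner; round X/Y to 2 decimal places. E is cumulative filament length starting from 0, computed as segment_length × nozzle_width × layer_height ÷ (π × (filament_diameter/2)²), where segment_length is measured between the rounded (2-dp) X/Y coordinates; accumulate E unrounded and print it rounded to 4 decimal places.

G0 X0.00 Y0.00 Z18.30
G1 X30.00 Y0.00 E1.4967
G1 X30.00 Y18.00 E2.3947
G1 X0.00 Y18.00 E3.8914
G1 X0.00 Y0.00 E4.7895

At z = 18.3 mm: the cube is present — its section is the full 30×18 rectangle. The outline is a single polygon with 4 vertices. Extrusion per mm of travel: 0.4 × 0.3 / (π × 0.875²) = 0.049890. Accumulating E over each segment gives final E = 4.7895.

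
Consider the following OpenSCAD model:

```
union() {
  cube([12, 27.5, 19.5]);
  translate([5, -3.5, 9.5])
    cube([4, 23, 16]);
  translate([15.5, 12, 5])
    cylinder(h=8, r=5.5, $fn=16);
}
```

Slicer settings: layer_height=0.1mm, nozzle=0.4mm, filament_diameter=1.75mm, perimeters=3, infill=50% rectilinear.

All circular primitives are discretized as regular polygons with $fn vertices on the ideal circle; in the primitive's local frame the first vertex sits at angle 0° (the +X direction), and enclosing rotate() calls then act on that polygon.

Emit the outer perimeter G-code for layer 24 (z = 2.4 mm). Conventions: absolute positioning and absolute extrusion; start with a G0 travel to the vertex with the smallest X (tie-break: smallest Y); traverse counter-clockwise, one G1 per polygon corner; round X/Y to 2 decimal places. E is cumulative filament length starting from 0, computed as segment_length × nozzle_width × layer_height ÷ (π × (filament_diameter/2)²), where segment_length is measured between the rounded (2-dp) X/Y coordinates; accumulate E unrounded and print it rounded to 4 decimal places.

At z = 2.4 mm: the cube is present — its section is the full 12×27.5 rectangle; the cube at (5, -3.5) does not reach this height (z outside [9.5, 25.5]); the cylinder at (15.5, 12) does not reach this height (z outside [5, 13]); Taking the union: only the 12×27.5 cube is present, so the union is just that shape — 1 connected region. The outline is a single polygon with 4 vertices. Extrusion per mm of travel: 0.4 × 0.1 / (π × 0.875²) = 0.016630. Accumulating E over each segment gives final E = 1.3138.

G0 X0.00 Y0.00 Z2.40
G1 X12.00 Y0.00 E0.1996
G1 X12.00 Y27.50 E0.6569
G1 X0.00 Y27.50 E0.8564
G1 X0.00 Y0.00 E1.3138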